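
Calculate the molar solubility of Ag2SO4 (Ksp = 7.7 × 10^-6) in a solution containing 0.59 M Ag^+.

Ag2SO4(s) ⇌ 2 Ag^+(aq) + SO4^2-(aq)
Ksp = [Ag^+]^2[SO4^2-]
Let s = moles of Ag2SO4 that dissolve per litre. [Ag^+] = 0.59 + 2s ≈ 0.59, [SO4^2-] = s (Ksp is small, so little additional dissolves).
Ksp ≈ (0.59)^2 × s
s = 2.2 × 10^-5 M
Check: 2s = 4.4 × 10^-5 ≪ 0.59, so the approximation is valid.

s = 2.2 x 10^-5 M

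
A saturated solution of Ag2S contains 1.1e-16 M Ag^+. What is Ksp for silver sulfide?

Ag2S(s) <=> 2 Ag^+ + S^2-
Stoichiometry gives [S^2-] = (1/2)[Ag^+] = 5.50 × 10^-17 M.
Ksp = [Ag^+]^2[S^2-]
Ksp = (1.1 x 10^-16)^2 × 5.50 × 10^-17 = 6.7 × 10^-49

Ksp ≈ 6.7 × 10^-49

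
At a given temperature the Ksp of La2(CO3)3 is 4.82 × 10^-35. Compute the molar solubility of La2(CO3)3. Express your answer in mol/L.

La2(CO3)3(s) ⇌ 2 La^3+(aq) + 3 CO3^2-(aq)
Ksp = [La^3+]^2[CO3^2-]^3
If s mol/L of La2(CO3)3 dissolves, [La^3+] = 2s and [CO3^2-] = 3s.
Substituting: Ksp = (2s)^2(3s)^3 = 108s^5
s^5 = 4.82 × 10^-35 / 108, so s = 5.37 × 10^-8 M

s ≈ 5.37 × 10^-8 M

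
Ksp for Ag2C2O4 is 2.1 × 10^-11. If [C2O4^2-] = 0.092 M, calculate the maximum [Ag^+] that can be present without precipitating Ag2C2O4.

Ag2C2O4(s) ⇌ 2 Ag^+(aq) + C2O4^2-(aq)
Ksp = [Ag^+]^2[C2O4^2-]
Precipitation begins when Q = Ksp. With [C2O4^2-] = 0.092 M:
2.1 × 10^-11 = (0.092) × [Ag^+]^2
[Ag^+] = (2.1 × 10^-11 / 9.2 × 10^-2)^(1/2) = 1.5 × 10^-5 M

1.5e-5 M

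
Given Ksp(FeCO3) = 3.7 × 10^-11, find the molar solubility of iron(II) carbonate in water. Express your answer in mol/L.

FeCO3(s) <=> Fe^2+ + CO3^2-
Ksp = [Fe^2+][CO3^2-]
Let s = molar solubility. Then [Fe^2+] = s and [CO3^2-] = s.
Ksp = s^2
s = √(3.7 × 10^-11) = 6.1 × 10^-6 M

s ≈ 6.1e-6 M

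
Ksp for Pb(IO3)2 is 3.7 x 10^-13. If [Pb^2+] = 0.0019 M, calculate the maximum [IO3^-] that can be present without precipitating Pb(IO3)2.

1.4 × 10^-5 M

Pb(IO3)2(s) <=> Pb^2+(aq) + 2 IO3^-(aq)
Ksp = [Pb^2+][IO3^-]^2
Precipitation begins when Q = Ksp. With [Pb^2+] = 0.0019 M:
3.7 x 10^-13 = (0.0019) × [IO3^-]^2
[IO3^-] = (3.7 x 10^-13 / 1.9 × 10^-3)^(1/2) = 1.4 × 10^-5 M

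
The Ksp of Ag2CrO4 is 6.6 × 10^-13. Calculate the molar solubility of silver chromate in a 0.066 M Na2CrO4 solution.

Ag2CrO4(s) ⇌ 2 Ag^+ + CrO4^2-
Ksp = [Ag^+]^2[CrO4^2-]
If s mol/L dissolves here, [Ag^+] = 2s, [CrO4^2-] = 0.066 + s ≈ 0.066 (common-ion effect: CrO4^2- is already 0.066 M).
Ksp ≈ (2s)^2 × 0.066
s = 1.6 × 10^-6 M
Check: s = 1.6 × 10^-6 ≪ 0.066, so the approximation is valid.

s ≈ 1.6e-6 M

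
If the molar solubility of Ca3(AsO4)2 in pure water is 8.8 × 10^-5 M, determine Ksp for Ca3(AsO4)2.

Ca3(AsO4)2(s) ⇌ 3 Ca^2+(aq) + 2 AsO4^3-(aq)
For each mole of Ca3(AsO4)2 that dissolves: [Ca^2+] = 3s, [AsO4^3-] = 2s.
Ksp = [Ca^2+]^3[AsO4^3-]^2
Ksp = (3s)^3(2s)^2 = 108s^5
With s = 8.8 x 10^-5: Ksp = 5.7 x 10^-19

5.7 × 10^-19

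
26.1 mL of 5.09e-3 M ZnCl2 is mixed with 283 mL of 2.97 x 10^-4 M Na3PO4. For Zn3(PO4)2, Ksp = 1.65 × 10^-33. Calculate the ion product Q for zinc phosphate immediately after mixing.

Total volume = 26.1 + 283 = 309.1 mL.
[Zn^2+] = 5.09 x 10^-3 × (26.1/309.1) = 4.298 × 10^-4 M
[PO4^3-] = 2.97 × 10^-4 × (283/309.1) = 2.719 × 10^-4 M
Zn3(PO4)2(s) ⇌ 3 Zn^2+(aq) + 2 PO4^3-(aq), so Q = [Zn^2+]^3[PO4^3-]^2
Q = (4.298 × 10^-4)^3(2.719 × 10^-4)^2 = 5.87 × 10^-18
Q > Ksp, so Zn3(PO4)2 will precipitate.

Q ≈ 5.87e-18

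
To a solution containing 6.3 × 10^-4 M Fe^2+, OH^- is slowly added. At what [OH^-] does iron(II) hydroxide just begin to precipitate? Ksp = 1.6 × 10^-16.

Fe(OH)2(s) ⇌ Fe^2+ + 2 OH^-
Ksp = [Fe^2+][OH^-]^2
Precipitation begins when Q = Ksp. With [Fe^2+] = 6.3 × 10^-4 M:
1.6 × 10^-16 = (6.3 × 10^-4) × [OH^-]^2
[OH^-] = (1.6 × 10^-16 / 6.3 × 10^-4)^(1/2) = 5.0 × 10^-7 M

5.0 × 10^-7 M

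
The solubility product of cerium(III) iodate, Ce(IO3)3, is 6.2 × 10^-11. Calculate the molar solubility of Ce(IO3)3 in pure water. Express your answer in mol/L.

1.2e-3 M

Ce(IO3)3(s) ⇌ Ce^3+(aq) + 3 IO3^-(aq)
Ksp = [Ce^3+][IO3^-]^3
For each mole of Ce(IO3)3 that dissolves: [Ce^3+] = s, [IO3^-] = 3s.
So Ksp = s × (3s)^3 = 27s^4
s = (6.2 × 10^-11 / 27)^(1/4) = 1.2 x 10^-3 M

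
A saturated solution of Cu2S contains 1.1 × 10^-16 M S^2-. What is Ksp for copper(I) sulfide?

Ksp ≈ 5.3e-48

Cu2S(s) ⇌ 2 Cu^+(aq) + S^2-(aq)
Stoichiometry gives [Cu^+] = (2/1)[S^2-] = 2.20 × 10^-16 M.
Ksp = [Cu^+]^2[S^2-]
Ksp = (2.20 × 10^-16)^2 × 1.1 × 10^-16 = 5.3 × 10^-48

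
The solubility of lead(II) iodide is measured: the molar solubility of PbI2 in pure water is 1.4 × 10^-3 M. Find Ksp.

Ksp ≈ 1.1 x 10^-8

PbI2(s) ⇌ Pb^2+ + 2 I^-
If s mol/L of PbI2 dissolves, [Pb^2+] = s and [I^-] = 2s.
Ksp = [Pb^2+][I^-]^2
Ksp = s(2s)^2 = 4s^3
Ksp = 4 × (1.4 × 10^-3)^3 = 1.1 × 10^-8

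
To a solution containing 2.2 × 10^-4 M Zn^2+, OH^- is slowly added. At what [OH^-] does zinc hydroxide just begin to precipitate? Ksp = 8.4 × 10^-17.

Zn(OH)2(s) ⇌ Zn^2+(aq) + 2 OH^-(aq)
Ksp = [Zn^2+][OH^-]^2
Precipitation begins when Q = Ksp. With [Zn^2+] = 2.2 × 10^-4 M:
8.4 × 10^-17 = (2.2 × 10^-4) × [OH^-]^2
[OH^-] = (8.4 × 10^-17 / 2.2 x 10^-4)^(1/2) = 6.2 x 10^-7 M

6.2 × 10^-7 M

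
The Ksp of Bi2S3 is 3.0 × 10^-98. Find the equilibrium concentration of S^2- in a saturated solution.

Bi2S3(s) ⇌ 2 Bi^3+(aq) + 3 S^2-(aq)
Ksp = [Bi^3+]^2[S^2-]^3
If s mol/L of Bi2S3 dissolves, [Bi^3+] = 2s and [S^2-] = 3s.
Ksp = (2s)^2(3s)^3 = 108s^5
Solving, s = (3.0 × 10^-98/108)^(1/5) = 1.23 × 10^-20 M
[S^2-] = 3s = 3.7 × 10^-20 M

[S^2-] ≈ 3.7 x 10^-20 M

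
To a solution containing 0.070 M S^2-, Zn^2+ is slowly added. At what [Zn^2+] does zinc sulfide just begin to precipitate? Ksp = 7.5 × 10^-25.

1.1e-23 M

ZnS(s) ⇌ Zn^2+(aq) + S^2-(aq)
Ksp = [Zn^2+][S^2-]
Precipitation begins when Q = Ksp. With [S^2-] = 0.070 M:
7.5 × 10^-25 = (0.070) × [Zn^2+]
[Zn^2+] = (7.5 × 10^-25 / 7.0 × 10^-2) = 1.1 x 10^-23 M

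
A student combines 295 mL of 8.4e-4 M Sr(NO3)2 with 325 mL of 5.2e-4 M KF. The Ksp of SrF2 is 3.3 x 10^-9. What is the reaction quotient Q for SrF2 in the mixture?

Total volume = 295 + 325 = 620 mL.
[Sr^2+] = 8.4 × 10^-4 × (295/620) = 4.00 × 10^-4 M
[F^-] = 5.2 x 10^-4 × (325/620) = 2.73 x 10^-4 M
SrF2(s) ⇌ Sr^2+ + 2 F^-, so Q = [Sr^2+][F^-]^2
Q = (4.00 x 10^-4)(2.73 × 10^-4)^2 = 3.0 x 10^-11
Q < Ksp, so no precipitate of SrF2 forms.

Q ≈ 3.0e-11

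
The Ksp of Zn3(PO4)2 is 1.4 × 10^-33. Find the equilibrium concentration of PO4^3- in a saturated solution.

[PO4^3-] ≈ 2.1 x 10^-7 M

Zn3(PO4)2(s) <=> 3 Zn^2+(aq) + 2 PO4^3-(aq)
Ksp = [Zn^2+]^3[PO4^3-]^2
If s mol/L of Zn3(PO4)2 dissolves, [Zn^2+] = 3s and [PO4^3-] = 2s.
So Ksp = (3s)^3 × (2s)^2 = 108s^5
s^5 = 1.4 × 10^-33 / 108, so s = 1.05 x 10^-7 M
[PO4^3-] = 2s = 2.1 x 10^-7 M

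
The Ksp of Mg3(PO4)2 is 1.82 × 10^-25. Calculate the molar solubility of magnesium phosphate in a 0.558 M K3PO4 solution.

s ≈ 2.79 x 10^-9 M

Mg3(PO4)2(s) <=> 3 Mg^2+ + 2 PO4^3-
Ksp = [Mg^2+]^3[PO4^3-]^2
Let s be the molar solubility in this solution. [Mg^2+] = 3s, [PO4^3-] = 0.558 + 2s ≈ 0.558 (since PO4^3- from K3PO4 dominates).
Ksp ≈ (3s)^3 × (0.558)^2
s = 2.79 × 10^-9 M
Check: 2s = 5.6 × 10^-9 ≪ 0.558, so the approximation is valid.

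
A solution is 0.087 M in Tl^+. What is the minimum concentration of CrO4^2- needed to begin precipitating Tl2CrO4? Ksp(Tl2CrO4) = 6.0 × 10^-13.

[CrO4^2-] ≈ 7.9e-11 M

Tl2CrO4(s) ⇌ 2 Tl^+ + CrO4^2-
Ksp = [Tl^+]^2[CrO4^2-]
Precipitation begins when Q = Ksp. With [Tl^+] = 0.087 M:
6.0 × 10^-13 = (0.087)^2 × [CrO4^2-]
[CrO4^2-] = (6.0 × 10^-13 / 7.57 × 10^-3) = 7.9 × 10^-11 M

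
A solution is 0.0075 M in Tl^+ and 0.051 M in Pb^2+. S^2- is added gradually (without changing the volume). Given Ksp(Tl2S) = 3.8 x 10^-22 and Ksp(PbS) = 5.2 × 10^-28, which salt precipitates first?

Precipitation of each salt starts when its ion product equals its Ksp.
For Tl2S: 3.8 x 10^-22 = (0.0075)^2 × [S^2-]  ⇒  [S^2-] = 6.8 × 10^-18 M.
For PbS: 5.2 × 10^-28 = 0.051 × [S^2-]  ⇒  [S^2-] = 1.0 × 10^-26 M.
The salt with the lower threshold [S^2-] precipitates first: PbS.

PbS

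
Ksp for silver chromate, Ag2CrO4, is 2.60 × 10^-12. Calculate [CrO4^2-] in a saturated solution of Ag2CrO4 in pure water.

Ag2CrO4(s) ⇌ 2 Ag^+(aq) + CrO4^2-(aq)
Ksp = [Ag^+]^2[CrO4^2-]
For each mole of Ag2CrO4 that dissolves: [Ag^+] = 2s, [CrO4^2-] = s.
Substituting: Ksp = (2s)^2s = 4s^3
s^3 = 2.60 × 10^-12 / 4, so s = 8.662 × 10^-5 M
[CrO4^2-] = s = 8.66 x 10^-5 M

8.66e-5 M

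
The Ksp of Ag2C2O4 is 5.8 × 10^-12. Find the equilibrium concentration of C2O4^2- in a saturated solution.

[C2O4^2-] ≈ 1.1 × 10^-4 M

Ag2C2O4(s) <=> 2 Ag^+ + C2O4^2-
Ksp = [Ag^+]^2[C2O4^2-]
Let s = molar solubility. Then [Ag^+] = 2s and [C2O4^2-] = s.
Ksp = (2s)^2s = 4s^3
Solving, s = (5.8 × 10^-12/4)^(1/3) = 1.13 × 10^-4 M
[C2O4^2-] = s = 1.1 x 10^-4 M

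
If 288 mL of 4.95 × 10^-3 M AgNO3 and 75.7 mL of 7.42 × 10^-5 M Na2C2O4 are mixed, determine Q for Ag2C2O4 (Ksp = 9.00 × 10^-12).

Total volume = 288 + 75.7 = 363.7 mL.
[Ag^+] = 4.95 × 10^-3 × (288/363.7) = 3.920 x 10^-3 M
[C2O4^2-] = 7.42 × 10^-5 × (75.7/363.7) = 1.544 × 10^-5 M
Ag2C2O4(s) ⇌ 2 Ag^+ + C2O4^2-, so Q = [Ag^+]^2[C2O4^2-]
Q = (3.920 × 10^-3)^2(1.544 x 10^-5) = 2.37 x 10^-10
Q > Ksp, so Ag2C2O4 will precipitate.

Q ≈ 2.37 × 10^-10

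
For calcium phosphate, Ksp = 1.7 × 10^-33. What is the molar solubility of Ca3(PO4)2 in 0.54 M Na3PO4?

Ca3(PO4)2(s) <=> 3 Ca^2+ + 2 PO4^3-
Ksp = [Ca^2+]^3[PO4^3-]^2
Let s = moles of Ca3(PO4)2 that dissolve per litre. [Ca^2+] = 3s, [PO4^3-] = 0.54 + 2s ≈ 0.54 (common-ion effect: PO4^3- is already 0.54 M).
Ksp ≈ (3s)^3 × (0.54)^2
s = 6.0 × 10^-12 M
Check: 2s = 1.2 × 10^-11 ≪ 0.54, so the approximation is valid.

s ≈ 6.0 × 10^-12 M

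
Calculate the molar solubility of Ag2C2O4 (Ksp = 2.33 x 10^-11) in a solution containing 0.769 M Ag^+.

Ag2C2O4(s) ⇌ 2 Ag^+ + C2O4^2-
Ksp = [Ag^+]^2[C2O4^2-]
If s mol/L dissolves here, [Ag^+] = 0.769 + 2s ≈ 0.769, [C2O4^2-] = s (since the Ag^+ already present dominates).
Ksp ≈ (0.769)^2 × s
s = 3.94 × 10^-11 M
Check: 2s = 7.9 × 10^-11 ≪ 0.769, so the approximation is valid.

s ≈ 3.94e-11 M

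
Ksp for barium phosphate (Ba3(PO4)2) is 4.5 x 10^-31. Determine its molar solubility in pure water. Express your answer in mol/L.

s ≈ 3.3 × 10^-7 M

Ba3(PO4)2(s) ⇌ 3 Ba^2+(aq) + 2 PO4^3-(aq)
Ksp = [Ba^2+]^3[PO4^3-]^2
For each mole of Ba3(PO4)2 that dissolves: [Ba^2+] = 3s, [PO4^3-] = 2s.
Substituting: Ksp = (3s)^3(2s)^2 = 108s^5
s^5 = 4.5 x 10^-31 / 108, so s = 3.3 × 10^-7 M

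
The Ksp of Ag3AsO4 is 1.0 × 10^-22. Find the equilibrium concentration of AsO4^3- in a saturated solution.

[AsO4^3-] ≈ 1.4 x 10^-6 M

Ag3AsO4(s) ⇌ 3 Ag^+(aq) + AsO4^3-(aq)
Ksp = [Ag^+]^3[AsO4^3-]
With molar solubility s: [Ag^+] = 3s, [AsO4^3-] = s.
Substituting: Ksp = (3s)^3s = 27s^4
s = (1.0 × 10^-22 / 27)^(1/4) = 1.39 x 10^-6 M
[AsO4^3-] = s = 1.4 x 10^-6 M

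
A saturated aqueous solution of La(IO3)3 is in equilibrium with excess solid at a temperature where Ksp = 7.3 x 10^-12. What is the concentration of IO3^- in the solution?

La(IO3)3(s) <=> La^3+ + 3 IO3^-
Ksp = [La^3+][IO3^-]^3
With molar solubility s: [La^3+] = s, [IO3^-] = 3s.
So Ksp = s × (3s)^3 = 27s^4
s^4 = 7.3 x 10^-12 / 27, so s = 7.21 × 10^-4 M
[IO3^-] = 3s = 2.2 × 10^-3 M

[IO3^-] ≈ 2.2 × 10^-3 M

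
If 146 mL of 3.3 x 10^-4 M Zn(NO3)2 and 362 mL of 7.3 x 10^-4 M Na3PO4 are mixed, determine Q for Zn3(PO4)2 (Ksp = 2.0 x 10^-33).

Total volume = 146 + 362 = 508 mL.
[Zn^2+] = 3.3 × 10^-4 × (146/508) = 9.48 x 10^-5 M
[PO4^3-] = 7.3 x 10^-4 × (362/508) = 5.20 × 10^-4 M
Zn3(PO4)2(s) ⇌ 3 Zn^2+(aq) + 2 PO4^3-(aq), so Q = [Zn^2+]^3[PO4^3-]^2
Q = (9.48 × 10^-5)^3(5.20 × 10^-4)^2 = 2.3 x 10^-19
Q > Ksp, so Zn3(PO4)2 will precipitate.

Q = 2.3 × 10^-19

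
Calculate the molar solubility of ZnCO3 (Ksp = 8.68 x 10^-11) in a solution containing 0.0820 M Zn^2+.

ZnCO3(s) ⇌ Zn^2+(aq) + CO3^2-(aq)
Ksp = [Zn^2+][CO3^2-]
Let s = moles of ZnCO3 that dissolve per litre. [Zn^2+] = 0.0820 + s ≈ 0.0820, [CO3^2-] = s (since the Zn^2+ already present dominates).
Ksp ≈ 0.0820 × s
s = 1.06 x 10^-9 M
Check: s = 1.1 × 10^-9 ≪ 0.0820, so the approximation is valid.

1.06 × 10^-9 M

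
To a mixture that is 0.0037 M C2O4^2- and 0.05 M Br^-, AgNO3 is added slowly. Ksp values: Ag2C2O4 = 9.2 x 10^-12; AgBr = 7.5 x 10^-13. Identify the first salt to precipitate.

Precipitation of each salt starts when its ion product equals its Ksp.
For Ag2C2O4: 9.2 x 10^-12 = 0.0037 × [Ag^+]^2  ⇒  [Ag^+] = 5.0 × 10^-5 M.
For AgBr: 7.5 x 10^-13 = 0.05 × [Ag^+]  ⇒  [Ag^+] = 1.5 × 10^-11 M.
The salt with the lower threshold [Ag^+] precipitates first: AgBr.

AgBr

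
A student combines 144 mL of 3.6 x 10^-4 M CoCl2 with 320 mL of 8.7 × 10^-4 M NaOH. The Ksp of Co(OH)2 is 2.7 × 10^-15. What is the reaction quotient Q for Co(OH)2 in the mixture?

Total volume = 144 + 320 = 464 mL.
[Co^2+] = 3.6 x 10^-4 × (144/464) = 1.12 × 10^-4 M
[OH^-] = 8.7 × 10^-4 × (320/464) = 6.00 x 10^-4 M
Co(OH)2(s) ⇌ Co^2+ + 2 OH^-, so Q = [Co^2+][OH^-]^2
Q = (1.12 × 10^-4)(6.00 × 10^-4)^2 = 4.0 × 10^-11
Q > Ksp, so Co(OH)2 will precipitate.

4.0e-11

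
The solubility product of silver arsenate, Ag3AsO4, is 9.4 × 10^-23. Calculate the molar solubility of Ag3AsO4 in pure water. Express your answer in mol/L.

1.4 × 10^-6 M

Ag3AsO4(s) <=> 3 Ag^+ + AsO4^3-
Ksp = [Ag^+]^3[AsO4^3-]
With molar solubility s: [Ag^+] = 3s, [AsO4^3-] = s.
So Ksp = (3s)^3 × s = 27s^4
Solving, s = (9.4 × 10^-23/27)^(1/4) = 1.4 x 10^-6 M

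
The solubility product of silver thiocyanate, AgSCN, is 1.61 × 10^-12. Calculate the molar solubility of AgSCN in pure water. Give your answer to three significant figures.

AgSCN(s) <=> Ag^+ + SCN^-
Ksp = [Ag^+][SCN^-]
With molar solubility s: [Ag^+] = s, [SCN^-] = s.
Ksp = (s)(s) = s^2
s = √(1.61 × 10^-12) = 1.27 × 10^-6 M

s ≈ 1.27e-6 M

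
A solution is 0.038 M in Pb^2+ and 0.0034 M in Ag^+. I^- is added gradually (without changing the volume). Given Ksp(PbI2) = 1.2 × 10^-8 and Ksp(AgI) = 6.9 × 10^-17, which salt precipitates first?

AgI

Each salt begins to precipitate when Q = Ksp, i.e. when [I^-] reaches its threshold.
For PbI2: 1.2 × 10^-8 = 0.038 × [I^-]^2  ⇒  [I^-] = 5.6 × 10^-4 M.
For AgI: 6.9 × 10^-17 = 0.0034 × [I^-]  ⇒  [I^-] = 2.0 × 10^-14 M.
The salt with the lower threshold [I^-] precipitates first: AgI.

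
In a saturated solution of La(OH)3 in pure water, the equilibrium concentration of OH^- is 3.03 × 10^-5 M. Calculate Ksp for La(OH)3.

2.81e-19

La(OH)3(s) ⇌ La^3+(aq) + 3 OH^-(aq)
Stoichiometry gives [La^3+] = (1/3)[OH^-] = 1.010 × 10^-5 M.
Ksp = [La^3+][OH^-]^3
Ksp = 1.010 x 10^-5 × (3.03 × 10^-5)^3 = 2.81 × 10^-19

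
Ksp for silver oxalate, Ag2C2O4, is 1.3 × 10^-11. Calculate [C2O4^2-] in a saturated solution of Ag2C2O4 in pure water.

1.5 × 10^-4 M

Ag2C2O4(s) ⇌ 2 Ag^+ + C2O4^2-
Ksp = [Ag^+]^2[C2O4^2-]
For each mole of Ag2C2O4 that dissolves: [Ag^+] = 2s, [C2O4^2-] = s.
Ksp = (2s)^2s = 4s^3
Solving, s = (1.3 × 10^-11/4)^(1/3) = 1.48 x 10^-4 M
[C2O4^2-] = s = 1.5 × 10^-4 M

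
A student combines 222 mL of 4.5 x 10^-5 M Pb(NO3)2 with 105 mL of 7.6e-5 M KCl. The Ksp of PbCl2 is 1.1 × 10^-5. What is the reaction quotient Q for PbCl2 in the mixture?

Q = 1.8 × 10^-14

Total volume = 222 + 105 = 327 mL.
[Pb^2+] = 4.5 x 10^-5 × (222/327) = 3.06 x 10^-5 M
[Cl^-] = 7.6 × 10^-5 × (105/327) = 2.44 × 10^-5 M
PbCl2(s) ⇌ Pb^2+(aq) + 2 Cl^-(aq), so Q = [Pb^2+][Cl^-]^2
Q = (3.06 × 10^-5)(2.44 x 10^-5)^2 = 1.8 × 10^-14
Q < Ksp, so no precipitate of PbCl2 forms.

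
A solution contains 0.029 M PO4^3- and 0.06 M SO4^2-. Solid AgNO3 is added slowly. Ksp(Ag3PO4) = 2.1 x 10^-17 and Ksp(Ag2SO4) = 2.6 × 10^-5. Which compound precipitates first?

Ag3PO4

Precipitation of each salt starts when its ion product equals its Ksp.
For Ag3PO4: 2.1 x 10^-17 = 0.029 × [Ag^+]^3  ⇒  [Ag^+] = 9.0 × 10^-6 M.
For Ag2SO4: 2.6 × 10^-5 = 0.06 × [Ag^+]^2  ⇒  [Ag^+] = 2.1 × 10^-2 M.
The salt with the lower threshold [Ag^+] precipitates first: Ag3PO4.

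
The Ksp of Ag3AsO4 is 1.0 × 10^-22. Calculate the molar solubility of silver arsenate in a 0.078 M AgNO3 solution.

Ag3AsO4(s) ⇌ 3 Ag^+ + AsO4^3-
Ksp = [Ag^+]^3[AsO4^3-]
Let s be the molar solubility in this solution. [Ag^+] = 0.078 + 3s ≈ 0.078, [AsO4^3-] = s (Ksp is small, so little additional dissolves).
Ksp ≈ (0.078)^3 × s
s = 2.1 × 10^-19 M
Check: 3s = 6.3 × 10^-19 ≪ 0.078, so the approximation is valid.

2.1e-19 M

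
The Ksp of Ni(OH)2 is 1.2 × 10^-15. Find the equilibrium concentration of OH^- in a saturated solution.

Ni(OH)2(s) ⇌ Ni^2+ + 2 OH^-
Ksp = [Ni^2+][OH^-]^2
Let s = molar solubility. Then [Ni^2+] = s and [OH^-] = 2s.
So Ksp = s × (2s)^2 = 4s^3
Solving, s = (1.2 × 10^-15/4)^(1/3) = 6.69 × 10^-6 M
[OH^-] = 2s = 1.3 x 10^-5 M

[OH^-] = 1.3e-5 M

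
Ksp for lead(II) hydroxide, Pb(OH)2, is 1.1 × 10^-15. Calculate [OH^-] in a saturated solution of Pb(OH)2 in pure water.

Pb(OH)2(s) <=> Pb^2+ + 2 OH^-
Ksp = [Pb^2+][OH^-]^2
Let s = molar solubility. Then [Pb^2+] = s and [OH^-] = 2s.
Substituting: Ksp = s(2s)^2 = 4s^3
s^3 = 1.1 × 10^-15 / 4, so s = 6.50 × 10^-6 M
[OH^-] = 2s = 1.3 x 10^-5 M

[OH^-] = 1.3 × 10^-5 M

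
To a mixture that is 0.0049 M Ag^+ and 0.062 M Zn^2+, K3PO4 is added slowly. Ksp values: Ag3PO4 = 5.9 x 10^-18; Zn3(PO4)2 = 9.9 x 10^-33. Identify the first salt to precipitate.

Precipitation of each salt starts when its ion product equals its Ksp.
For Ag3PO4: 5.9 x 10^-18 = (0.0049)^3 × [PO4^3-]  ⇒  [PO4^3-] = 5.0 × 10^-11 M.
For Zn3(PO4)2: 9.9 x 10^-33 = (0.062)^3 × [PO4^3-]^2  ⇒  [PO4^3-] = 6.4 × 10^-15 M.
The salt with the lower threshold [PO4^3-] precipitates first: Zn3(PO4)2.

Zn3(PO4)2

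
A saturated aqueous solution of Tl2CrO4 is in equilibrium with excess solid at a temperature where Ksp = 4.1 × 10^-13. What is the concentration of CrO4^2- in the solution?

Tl2CrO4(s) <=> 2 Tl^+ + CrO4^2-
Ksp = [Tl^+]^2[CrO4^2-]
With molar solubility s: [Tl^+] = 2s, [CrO4^2-] = s.
Ksp = (2s)^2s = 4s^3
s = (4.1 × 10^-13 / 4)^(1/3) = 4.68 x 10^-5 M
[CrO4^2-] = s = 4.7 x 10^-5 M

4.7 x 10^-5 M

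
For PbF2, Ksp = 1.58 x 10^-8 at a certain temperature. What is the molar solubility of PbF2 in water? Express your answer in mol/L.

PbF2(s) <=> Pb^2+ + 2 F^-
Ksp = [Pb^2+][F^-]^2
For each mole of PbF2 that dissolves: [Pb^2+] = s, [F^-] = 2s.
So Ksp = s × (2s)^2 = 4s^3
Solving, s = (1.58 x 10^-8/4)^(1/3) = 1.58 x 10^-3 M

1.58 × 10^-3 M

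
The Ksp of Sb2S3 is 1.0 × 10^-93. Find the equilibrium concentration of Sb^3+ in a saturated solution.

Sb2S3(s) ⇌ 2 Sb^3+(aq) + 3 S^2-(aq)
Ksp = [Sb^3+]^2[S^2-]^3
If s mol/L of Sb2S3 dissolves, [Sb^3+] = 2s and [S^2-] = 3s.
So Ksp = (2s)^2 × (3s)^3 = 108s^5
s^5 = 1.0 × 10^-93 / 108, so s = 9.85 × 10^-20 M
[Sb^3+] = 2s = 2.0 x 10^-19 M

[Sb^3+] = 2.0e-19 M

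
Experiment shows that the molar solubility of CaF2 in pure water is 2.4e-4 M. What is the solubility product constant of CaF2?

CaF2(s) ⇌ Ca^2+(aq) + 2 F^-(aq)
With molar solubility s: [Ca^2+] = s, [F^-] = 2s.
Ksp = [Ca^2+][F^-]^2
Substituting: Ksp = s(2s)^2 = 4s^3
Ksp = 4 × (2.4 x 10^-4)^3 = 5.5 × 10^-11

Ksp ≈ 5.5 x 10^-11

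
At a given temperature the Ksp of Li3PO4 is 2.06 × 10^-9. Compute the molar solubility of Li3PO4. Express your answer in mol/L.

Li3PO4(s) ⇌ 3 Li^+(aq) + PO4^3-(aq)
Ksp = [Li^+]^3[PO4^3-]
If s mol/L of Li3PO4 dissolves, [Li^+] = 3s and [PO4^3-] = s.
Ksp = (3s)^3s = 27s^4
Solving, s = (2.06 × 10^-9/27)^(1/4) = 2.96 × 10^-3 M

s = 2.96 × 10^-3 M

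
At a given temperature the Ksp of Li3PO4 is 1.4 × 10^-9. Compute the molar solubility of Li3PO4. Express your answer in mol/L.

s = 2.7 × 10^-3 M

Li3PO4(s) <=> 3 Li^+ + PO4^3-
Ksp = [Li^+]^3[PO4^3-]
If s mol/L of Li3PO4 dissolves, [Li^+] = 3s and [PO4^3-] = s.
So Ksp = (3s)^3 × s = 27s^4
Solving, s = (1.4 × 10^-9/27)^(1/4) = 2.7 x 10^-3 M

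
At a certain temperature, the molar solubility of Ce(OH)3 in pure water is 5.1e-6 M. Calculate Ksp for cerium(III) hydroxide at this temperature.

Ksp ≈ 1.8e-20

Ce(OH)3(s) ⇌ Ce^3+ + 3 OH^-
If s mol/L of Ce(OH)3 dissolves, [Ce^3+] = s and [OH^-] = 3s.
Ksp = [Ce^3+][OH^-]^3
Substituting: Ksp = s(3s)^3 = 27s^4
Ksp = 27 × (5.1 × 10^-6)^4 = 1.8 x 10^-20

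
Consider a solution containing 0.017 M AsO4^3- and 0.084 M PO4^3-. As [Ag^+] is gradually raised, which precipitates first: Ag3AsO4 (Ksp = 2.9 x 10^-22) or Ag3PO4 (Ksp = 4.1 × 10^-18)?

Each salt begins to precipitate when Q = Ksp, i.e. when [Ag^+] reaches its threshold.
For Ag3AsO4: 2.9 x 10^-22 = 0.017 × [Ag^+]^3  ⇒  [Ag^+] = 2.6 x 10^-7 M.
For Ag3PO4: 4.1 × 10^-18 = 0.084 × [Ag^+]^3  ⇒  [Ag^+] = 3.7 × 10^-6 M.
The salt with the lower threshold [Ag^+] precipitates first: Ag3AsO4.

Ag3AsO4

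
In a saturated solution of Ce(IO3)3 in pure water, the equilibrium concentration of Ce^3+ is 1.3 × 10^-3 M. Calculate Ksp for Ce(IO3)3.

Ksp = 7.7 × 10^-11

Ce(IO3)3(s) ⇌ Ce^3+(aq) + 3 IO3^-(aq)
Stoichiometry gives [IO3^-] = (3/1)[Ce^3+] = 3.90 × 10^-3 M.
Ksp = [Ce^3+][IO3^-]^3
Ksp = 1.3 x 10^-3 × (3.90 x 10^-3)^3 = 7.7 × 10^-11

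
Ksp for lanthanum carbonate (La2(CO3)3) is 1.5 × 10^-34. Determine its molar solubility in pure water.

s = 6.7 × 10^-8 M

La2(CO3)3(s) <=> 2 La^3+(aq) + 3 CO3^2-(aq)
Ksp = [La^3+]^2[CO3^2-]^3
If s mol/L of La2(CO3)3 dissolves, [La^3+] = 2s and [CO3^2-] = 3s.
Ksp = (2s)^2(3s)^3 = 108s^5
s = (1.5 × 10^-34 / 108)^(1/5) = 6.7 × 10^-8 M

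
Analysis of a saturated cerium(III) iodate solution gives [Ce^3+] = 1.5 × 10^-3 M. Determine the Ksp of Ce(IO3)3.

Ce(IO3)3(s) ⇌ Ce^3+ + 3 IO3^-
Stoichiometry gives [IO3^-] = (3/1)[Ce^3+] = 4.50 × 10^-3 M.
Ksp = [Ce^3+][IO3^-]^3
Ksp = 1.5 × 10^-3 × (4.50 × 10^-3)^3 = 1.4 x 10^-10

Ksp ≈ 1.4 × 10^-10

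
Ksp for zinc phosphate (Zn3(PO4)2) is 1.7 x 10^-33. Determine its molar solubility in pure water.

Zn3(PO4)2(s) ⇌ 3 Zn^2+ + 2 PO4^3-
Ksp = [Zn^2+]^3[PO4^3-]^2
For each mole of Zn3(PO4)2 that dissolves: [Zn^2+] = 3s, [PO4^3-] = 2s.
Substituting: Ksp = (3s)^3(2s)^2 = 108s^5
s = (1.7 x 10^-33 / 108)^(1/5) = 1.1 × 10^-7 M

s = 1.1 x 10^-7 M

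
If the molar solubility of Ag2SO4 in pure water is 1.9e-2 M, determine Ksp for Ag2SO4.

Ag2SO4(s) <=> 2 Ag^+ + SO4^2-
Let s = molar solubility. Then [Ag^+] = 2s and [SO4^2-] = s.
Ksp = [Ag^+]^2[SO4^2-]
Substituting: Ksp = (2s)^2s = 4s^3
Ksp = 4 × (1.9 x 10^-2)^3 = 2.7 × 10^-5

2.7 x 10^-5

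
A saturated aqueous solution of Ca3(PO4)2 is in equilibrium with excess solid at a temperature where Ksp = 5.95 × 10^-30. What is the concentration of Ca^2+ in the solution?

[Ca^2+] ≈ 1.68 × 10^-6 M

Ca3(PO4)2(s) ⇌ 3 Ca^2+ + 2 PO4^3-
Ksp = [Ca^2+]^3[PO4^3-]^2
If s mol/L of Ca3(PO4)2 dissolves, [Ca^2+] = 3s and [PO4^3-] = 2s.
Ksp = (3s)^3(2s)^2 = 108s^5
s = (5.95 × 10^-30 / 108)^(1/5) = 5.600 × 10^-7 M
[Ca^2+] = 3s = 1.68 x 10^-6 M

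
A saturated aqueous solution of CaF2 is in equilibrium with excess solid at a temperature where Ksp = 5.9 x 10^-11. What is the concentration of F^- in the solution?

4.9 × 10^-4 M

CaF2(s) ⇌ Ca^2+ + 2 F^-
Ksp = [Ca^2+][F^-]^2
For each mole of CaF2 that dissolves: [Ca^2+] = s, [F^-] = 2s.
So Ksp = s × (2s)^2 = 4s^3
s = (5.9 x 10^-11 / 4)^(1/3) = 2.45 × 10^-4 M
[F^-] = 2s = 4.9 × 10^-4 M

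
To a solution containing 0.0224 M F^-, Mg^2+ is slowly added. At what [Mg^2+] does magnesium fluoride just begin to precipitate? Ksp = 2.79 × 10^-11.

[Mg^2+] = 5.56 × 10^-8 M

MgF2(s) ⇌ Mg^2+ + 2 F^-
Ksp = [Mg^2+][F^-]^2
Precipitation begins when Q = Ksp. With [F^-] = 0.0224 M:
2.79 × 10^-11 = (0.0224)^2 × [Mg^2+]
[Mg^2+] = (2.79 × 10^-11 / 5.018 × 10^-4) = 5.56 × 10^-8 M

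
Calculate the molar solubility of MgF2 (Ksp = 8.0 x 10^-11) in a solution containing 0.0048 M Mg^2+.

MgF2(s) <=> Mg^2+ + 2 F^-
Ksp = [Mg^2+][F^-]^2
Let s be the molar solubility in this solution. [Mg^2+] = 0.0048 + s ≈ 0.0048, [F^-] = 2s (common-ion effect: Mg^2+ is already 0.0048 M).
Ksp ≈ 0.0048 × (2s)^2
s = 6.5 x 10^-5 M
Check: s = 6.5 × 10^-5 ≪ 0.0048, so the approximation is valid.

s = 6.5e-5 M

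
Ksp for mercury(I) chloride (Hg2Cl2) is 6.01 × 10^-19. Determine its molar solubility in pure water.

Hg2Cl2(s) ⇌ Hg2^2+(aq) + 2 Cl^-(aq)
Ksp = [Hg2^2+][Cl^-]^2
With molar solubility s: [Hg2^2+] = s, [Cl^-] = 2s.
Ksp = s(2s)^2 = 4s^3
Solving, s = (6.01 × 10^-19/4)^(1/3) = 5.32 × 10^-7 M

5.32 x 10^-7 M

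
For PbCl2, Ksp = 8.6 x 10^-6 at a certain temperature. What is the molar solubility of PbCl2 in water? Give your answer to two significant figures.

s ≈ 1.3e-2 M

PbCl2(s) ⇌ Pb^2+ + 2 Cl^-
Ksp = [Pb^2+][Cl^-]^2
With molar solubility s: [Pb^2+] = s, [Cl^-] = 2s.
Substituting: Ksp = s(2s)^2 = 4s^3
Solving, s = (8.6 x 10^-6/4)^(1/3) = 1.3 × 10^-2 M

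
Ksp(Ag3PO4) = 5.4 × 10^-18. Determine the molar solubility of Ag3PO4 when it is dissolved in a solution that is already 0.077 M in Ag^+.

Ag3PO4(s) ⇌ 3 Ag^+(aq) + PO4^3-(aq)
Ksp = [Ag^+]^3[PO4^3-]
Let s be the molar solubility in this solution. [Ag^+] = 0.077 + 3s ≈ 0.077, [PO4^3-] = s (since the Ag^+ already present dominates).
Ksp ≈ (0.077)^3 × s
s = 1.2 × 10^-14 M
Check: 3s = 3.5 × 10^-14 ≪ 0.077, so the approximation is valid.

1.2 x 10^-14 M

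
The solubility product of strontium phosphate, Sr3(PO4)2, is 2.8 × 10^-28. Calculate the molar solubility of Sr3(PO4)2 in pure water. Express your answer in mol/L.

Sr3(PO4)2(s) ⇌ 3 Sr^2+(aq) + 2 PO4^3-(aq)
Ksp = [Sr^2+]^3[PO4^3-]^2
For each mole of Sr3(PO4)2 that dissolves: [Sr^2+] = 3s, [PO4^3-] = 2s.
So Ksp = (3s)^3 × (2s)^2 = 108s^5
s = (2.8 × 10^-28 / 108)^(1/5) = 1.2 × 10^-6 M

1.2 x 10^-6 M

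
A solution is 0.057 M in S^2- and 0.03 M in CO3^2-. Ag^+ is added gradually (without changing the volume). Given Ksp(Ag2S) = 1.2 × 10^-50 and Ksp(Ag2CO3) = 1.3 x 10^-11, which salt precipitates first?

Ag2S

Precipitation of each salt starts when its ion product equals its Ksp.
For Ag2S: 1.2 × 10^-50 = 0.057 × [Ag^+]^2  ⇒  [Ag^+] = 4.6 x 10^-25 M.
For Ag2CO3: 1.3 x 10^-11 = 0.03 × [Ag^+]^2  ⇒  [Ag^+] = 2.1 × 10^-5 M.
The salt with the lower threshold [Ag^+] precipitates first: Ag2S.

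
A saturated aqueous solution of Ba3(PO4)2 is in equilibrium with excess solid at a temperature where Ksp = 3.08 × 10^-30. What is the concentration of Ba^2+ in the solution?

Ba3(PO4)2(s) ⇌ 3 Ba^2+(aq) + 2 PO4^3-(aq)
Ksp = [Ba^2+]^3[PO4^3-]^2
With molar solubility s: [Ba^2+] = 3s, [PO4^3-] = 2s.
Ksp = (3s)^3(2s)^2 = 108s^5
s = (3.08 × 10^-30 / 108)^(1/5) = 4.909 x 10^-7 M
[Ba^2+] = 3s = 1.47 x 10^-6 M

[Ba^2+] = 1.47 x 10^-6 M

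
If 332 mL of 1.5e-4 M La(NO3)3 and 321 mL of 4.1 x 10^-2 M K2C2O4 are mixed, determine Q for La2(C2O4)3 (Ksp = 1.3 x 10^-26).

Q = 4.8e-14

Total volume = 332 + 321 = 653 mL.
[La^3+] = 1.5 x 10^-4 × (332/653) = 7.63 × 10^-5 M
[C2O4^2-] = 4.1 × 10^-2 × (321/653) = 2.02 x 10^-2 M
La2(C2O4)3(s) ⇌ 2 La^3+ + 3 C2O4^2-, so Q = [La^3+]^2[C2O4^2-]^3
Q = (7.63 × 10^-5)^2(2.02 × 10^-2)^3 = 4.8 x 10^-14
Q > Ksp, so La2(C2O4)3 will precipitate.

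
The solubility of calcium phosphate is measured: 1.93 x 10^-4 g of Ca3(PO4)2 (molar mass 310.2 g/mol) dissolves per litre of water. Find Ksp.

Ksp = 1.01 × 10^-29

Molar solubility s = (1.93 × 10^-4 g/L) / (310.2 g/mol) = 6.222 x 10^-7 M.
Ca3(PO4)2(s) ⇌ 3 Ca^2+ + 2 PO4^3-
For each mole of Ca3(PO4)2 that dissolves: [Ca^2+] = 3s, [PO4^3-] = 2s.
Ksp = [Ca^2+]^3[PO4^3-]^2
Substituting: Ksp = (3s)^3(2s)^2 = 108s^5
Ksp = 108 × (6.222 × 10^-7)^5 = 1.01 x 10^-29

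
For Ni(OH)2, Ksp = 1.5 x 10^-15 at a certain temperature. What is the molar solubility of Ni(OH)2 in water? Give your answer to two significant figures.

7.2 x 10^-6 M

Ni(OH)2(s) ⇌ Ni^2+(aq) + 2 OH^-(aq)
Ksp = [Ni^2+][OH^-]^2
If s mol/L of Ni(OH)2 dissolves, [Ni^2+] = s and [OH^-] = 2s.
So Ksp = s × (2s)^2 = 4s^3
Solving, s = (1.5 x 10^-15/4)^(1/3) = 7.2 × 10^-6 M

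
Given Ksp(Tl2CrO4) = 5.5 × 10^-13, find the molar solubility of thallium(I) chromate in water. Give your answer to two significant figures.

s = 5.2 × 10^-5 M

Tl2CrO4(s) <=> 2 Tl^+(aq) + CrO4^2-(aq)
Ksp = [Tl^+]^2[CrO4^2-]
With molar solubility s: [Tl^+] = 2s, [CrO4^2-] = s.
Ksp = (2s)^2s = 4s^3
s = (5.5 × 10^-13 / 4)^(1/3) = 5.2 × 10^-5 M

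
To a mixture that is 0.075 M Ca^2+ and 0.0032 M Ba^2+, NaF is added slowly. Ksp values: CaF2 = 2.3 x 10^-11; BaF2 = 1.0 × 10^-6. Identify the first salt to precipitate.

Each salt begins to precipitate when Q = Ksp, i.e. when [F^-] reaches its threshold.
For CaF2: 2.3 x 10^-11 = 0.075 × [F^-]^2  ⇒  [F^-] = 1.8 × 10^-5 M.
For BaF2: 1.0 × 10^-6 = 0.0032 × [F^-]^2  ⇒  [F^-] = 1.8 × 10^-2 M.
The salt with the lower threshold [F^-] precipitates first: CaF2.

CaF2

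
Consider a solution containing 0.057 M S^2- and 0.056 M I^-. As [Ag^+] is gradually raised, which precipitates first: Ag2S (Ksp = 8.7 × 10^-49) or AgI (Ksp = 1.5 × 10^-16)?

Ag2S

Each salt begins to precipitate when Q = Ksp, i.e. when [Ag^+] reaches its threshold.
For Ag2S: 8.7 × 10^-49 = 0.057 × [Ag^+]^2  ⇒  [Ag^+] = 3.9 × 10^-24 M.
For AgI: 1.5 × 10^-16 = 0.056 × [Ag^+]  ⇒  [Ag^+] = 2.7 × 10^-15 M.
The salt with the lower threshold [Ag^+] precipitates first: Ag2S.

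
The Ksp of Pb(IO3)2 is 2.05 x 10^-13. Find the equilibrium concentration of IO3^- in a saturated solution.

7.43 × 10^-5 M

Pb(IO3)2(s) ⇌ Pb^2+(aq) + 2 IO3^-(aq)
Ksp = [Pb^2+][IO3^-]^2
With molar solubility s: [Pb^2+] = s, [IO3^-] = 2s.
Substituting: Ksp = s(2s)^2 = 4s^3
Solving, s = (2.05 x 10^-13/4)^(1/3) = 3.714 × 10^-5 M
[IO3^-] = 2s = 7.43 × 10^-5 M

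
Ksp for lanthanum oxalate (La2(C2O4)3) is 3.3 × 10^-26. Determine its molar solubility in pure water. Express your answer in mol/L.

La2(C2O4)3(s) <=> 2 La^3+ + 3 C2O4^2-
Ksp = [La^3+]^2[C2O4^2-]^3
If s mol/L of La2(C2O4)3 dissolves, [La^3+] = 2s and [C2O4^2-] = 3s.
Ksp = (2s)^2(3s)^3 = 108s^5
s^5 = 3.3 × 10^-26 / 108, so s = 3.1 × 10^-6 M

s = 3.1e-6 M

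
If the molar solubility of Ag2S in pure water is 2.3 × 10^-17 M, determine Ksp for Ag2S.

4.9e-50

Ag2S(s) <=> 2 Ag^+ + S^2-
With molar solubility s: [Ag^+] = 2s, [S^2-] = s.
Ksp = [Ag^+]^2[S^2-]
Substituting: Ksp = (2s)^2s = 4s^3
With s = 2.3 × 10^-17: Ksp = 4.9 × 10^-50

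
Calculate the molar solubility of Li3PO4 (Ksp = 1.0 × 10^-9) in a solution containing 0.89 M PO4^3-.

Li3PO4(s) ⇌ 3 Li^+ + PO4^3-
Ksp = [Li^+]^3[PO4^3-]
Let s = moles of Li3PO4 that dissolve per litre. [Li^+] = 3s, [PO4^3-] = 0.89 + s ≈ 0.89 (since the PO4^3- already present dominates).
Ksp ≈ (3s)^3 × 0.89
s = 3.5 x 10^-4 M
Check: s = 3.5 × 10^-4 ≪ 0.89, so the approximation is valid.

s ≈ 3.5 x 10^-4 M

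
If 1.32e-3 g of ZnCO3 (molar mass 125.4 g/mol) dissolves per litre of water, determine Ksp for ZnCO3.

Molar solubility s = (1.32 x 10^-3 g/L) / (125.4 g/mol) = 1.053 × 10^-5 M.
ZnCO3(s) ⇌ Zn^2+ + CO3^2-
If s mol/L of ZnCO3 dissolves, [Zn^2+] = s and [CO3^2-] = s.
Ksp = [Zn^2+][CO3^2-]
Ksp = (s)(s) = s^2
With s = 1.053 × 10^-5: Ksp = 1.11 × 10^-10

Ksp = 1.11 x 10^-10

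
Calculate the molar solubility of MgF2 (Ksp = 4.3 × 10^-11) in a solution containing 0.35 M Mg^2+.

s ≈ 5.5e-6 M

MgF2(s) ⇌ Mg^2+(aq) + 2 F^-(aq)
Ksp = [Mg^2+][F^-]^2
Let s = moles of MgF2 that dissolve per litre. [Mg^2+] = 0.35 + s ≈ 0.35, [F^-] = 2s (common-ion effect: Mg^2+ is already 0.35 M).
Ksp ≈ 0.35 × (2s)^2
s = 5.5 × 10^-6 M
Check: s = 5.5 x 10^-6 ≪ 0.35, so the approximation is valid.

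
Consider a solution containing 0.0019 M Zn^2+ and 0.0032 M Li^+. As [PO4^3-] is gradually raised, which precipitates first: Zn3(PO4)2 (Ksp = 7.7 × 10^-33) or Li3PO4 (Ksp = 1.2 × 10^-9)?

Precipitation of each salt starts when its ion product equals its Ksp.
For Zn3(PO4)2: 7.7 × 10^-33 = (0.0019)^3 × [PO4^3-]^2  ⇒  [PO4^3-] = 1.1 × 10^-12 M.
For Li3PO4: 1.2 × 10^-9 = (0.0032)^3 × [PO4^3-]  ⇒  [PO4^3-] = 3.7 × 10^-2 M.
The salt with the lower threshold [PO4^3-] precipitates first: Zn3(PO4)2.

Zn3(PO4)2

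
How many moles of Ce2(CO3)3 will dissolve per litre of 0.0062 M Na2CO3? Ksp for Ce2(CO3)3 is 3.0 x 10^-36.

s = 1.8e-15 M

Ce2(CO3)3(s) ⇌ 2 Ce^3+(aq) + 3 CO3^2-(aq)
Ksp = [Ce^3+]^2[CO3^2-]^3
Let s be the molar solubility in this solution. [Ce^3+] = 2s, [CO3^2-] = 0.0062 + 3s ≈ 0.0062 (Ksp is small, so little additional dissolves).
Ksp ≈ (2s)^2 × (0.0062)^3
s = 1.8 × 10^-15 M
Check: 3s = 5.3 x 10^-15 ≪ 0.0062, so the approximation is valid.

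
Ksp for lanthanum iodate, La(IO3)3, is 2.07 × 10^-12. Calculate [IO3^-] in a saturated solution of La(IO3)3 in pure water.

La(IO3)3(s) ⇌ La^3+ + 3 IO3^-
Ksp = [La^3+][IO3^-]^3
Let s = molar solubility. Then [La^3+] = s and [IO3^-] = 3s.
Substituting: Ksp = s(3s)^3 = 27s^4
Solving, s = (2.07 × 10^-12/27)^(1/4) = 5.262 × 10^-4 M
[IO3^-] = 3s = 1.58 x 10^-3 M

[IO3^-] ≈ 1.58e-3 M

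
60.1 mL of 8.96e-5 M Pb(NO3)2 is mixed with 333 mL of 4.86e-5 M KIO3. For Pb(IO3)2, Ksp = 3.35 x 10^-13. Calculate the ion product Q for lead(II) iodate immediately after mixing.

Q ≈ 2.32e-14

Total volume = 60.1 + 333 = 393.1 mL.
[Pb^2+] = 8.96 × 10^-5 × (60.1/393.1) = 1.370 x 10^-5 M
[IO3^-] = 4.86 × 10^-5 × (333/393.1) = 4.117 × 10^-5 M
Pb(IO3)2(s) ⇌ Pb^2+ + 2 IO3^-, so Q = [Pb^2+][IO3^-]^2
Q = (1.370 × 10^-5)(4.117 × 10^-5)^2 = 2.32 × 10^-14
Q < Ksp, so no precipitate of Pb(IO3)2 forms.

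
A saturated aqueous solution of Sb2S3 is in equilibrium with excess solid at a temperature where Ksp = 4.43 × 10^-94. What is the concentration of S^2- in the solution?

Sb2S3(s) ⇌ 2 Sb^3+(aq) + 3 S^2-(aq)
Ksp = [Sb^3+]^2[S^2-]^3
Let s = molar solubility. Then [Sb^3+] = 2s and [S^2-] = 3s.
So Ksp = (2s)^2 × (3s)^3 = 108s^5
Solving, s = (4.43 × 10^-94/108)^(1/5) = 8.368 × 10^-20 M
[S^2-] = 3s = 2.51 × 10^-19 M

[S^2-] = 2.51 × 10^-19 M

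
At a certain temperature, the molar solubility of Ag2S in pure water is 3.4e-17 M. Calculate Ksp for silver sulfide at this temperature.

Ag2S(s) <=> 2 Ag^+(aq) + S^2-(aq)
If s mol/L of Ag2S dissolves, [Ag^+] = 2s and [S^2-] = s.
Ksp = [Ag^+]^2[S^2-]
So Ksp = (2s)^2 × s = 4s^3
With s = 3.4 × 10^-17: Ksp = 1.6 × 10^-49

Ksp ≈ 1.6 × 10^-49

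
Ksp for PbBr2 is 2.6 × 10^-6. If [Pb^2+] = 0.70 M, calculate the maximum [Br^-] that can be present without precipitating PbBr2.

[Br^-] ≈ 1.9 × 10^-3 M

PbBr2(s) <=> Pb^2+(aq) + 2 Br^-(aq)
Ksp = [Pb^2+][Br^-]^2
Precipitation begins when Q = Ksp. With [Pb^2+] = 0.70 M:
2.6 × 10^-6 = (0.70) × [Br^-]^2
[Br^-] = (2.6 × 10^-6 / 7.0 × 10^-1)^(1/2) = 1.9 × 10^-3 M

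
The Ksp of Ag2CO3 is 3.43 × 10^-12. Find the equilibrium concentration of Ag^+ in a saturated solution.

Ag2CO3(s) <=> 2 Ag^+(aq) + CO3^2-(aq)
Ksp = [Ag^+]^2[CO3^2-]
If s mol/L of Ag2CO3 dissolves, [Ag^+] = 2s and [CO3^2-] = s.
So Ksp = (2s)^2 × s = 4s^3
s = (3.43 × 10^-12 / 4)^(1/3) = 9.500 × 10^-5 M
[Ag^+] = 2s = 1.90 × 10^-4 M

1.90 x 10^-4 M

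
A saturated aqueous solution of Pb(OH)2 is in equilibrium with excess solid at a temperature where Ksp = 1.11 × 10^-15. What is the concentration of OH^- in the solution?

Pb(OH)2(s) <=> Pb^2+ + 2 OH^-
Ksp = [Pb^2+][OH^-]^2
For each mole of Pb(OH)2 that dissolves: [Pb^2+] = s, [OH^-] = 2s.
Substituting: Ksp = s(2s)^2 = 4s^3
Solving, s = (1.11 × 10^-15/4)^(1/3) = 6.523 × 10^-6 M
[OH^-] = 2s = 1.30 x 10^-5 M

[OH^-] = 1.30 × 10^-5 M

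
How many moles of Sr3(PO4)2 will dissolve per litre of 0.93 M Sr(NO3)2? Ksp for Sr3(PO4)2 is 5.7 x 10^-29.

Sr3(PO4)2(s) ⇌ 3 Sr^2+ + 2 PO4^3-
Ksp = [Sr^2+]^3[PO4^3-]^2
If s mol/L dissolves here, [Sr^2+] = 0.93 + 3s ≈ 0.93, [PO4^3-] = 2s (since Sr^2+ from Sr(NO3)2 dominates).
Ksp ≈ (0.93)^3 × (2s)^2
s = 4.2 × 10^-15 M
Check: 3s = 1.3 × 10^-14 ≪ 0.93, so the approximation is valid.

s = 4.2e-15 M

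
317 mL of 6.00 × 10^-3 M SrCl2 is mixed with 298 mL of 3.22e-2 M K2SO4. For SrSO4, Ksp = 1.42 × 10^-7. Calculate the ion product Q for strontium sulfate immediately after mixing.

4.83 × 10^-5

Total volume = 317 + 298 = 615 mL.
[Sr^2+] = 6.00 × 10^-3 × (317/615) = 3.093 x 10^-3 M
[SO4^2-] = 3.22 × 10^-2 × (298/615) = 1.560 × 10^-2 M
SrSO4(s) ⇌ Sr^2+(aq) + SO4^2-(aq), so Q = [Sr^2+][SO4^2-]
Q = (3.093 × 10^-3)(1.560 x 10^-2) = 4.83 × 10^-5
Q > Ksp, so SrSO4 will precipitate.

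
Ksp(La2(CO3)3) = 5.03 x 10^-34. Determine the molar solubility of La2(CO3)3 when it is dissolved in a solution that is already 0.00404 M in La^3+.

La2(CO3)3(s) <=> 2 La^3+(aq) + 3 CO3^2-(aq)
Ksp = [La^3+]^2[CO3^2-]^3
Let s be the molar solubility in this solution. [La^3+] = 0.00404 + 2s ≈ 0.00404, [CO3^2-] = 3s (common-ion effect: La^3+ is already 0.00404 M).
Ksp ≈ (0.00404)^2 × (3s)^3
s = 1.05 × 10^-10 M
Check: 2s = 2.1 × 10^-10 ≪ 0.00404, so the approximation is valid.

s = 1.05 × 10^-10 M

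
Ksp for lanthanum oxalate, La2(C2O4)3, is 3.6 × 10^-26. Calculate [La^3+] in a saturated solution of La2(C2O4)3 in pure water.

La2(C2O4)3(s) <=> 2 La^3+(aq) + 3 C2O4^2-(aq)
Ksp = [La^3+]^2[C2O4^2-]^3
For each mole of La2(C2O4)3 that dissolves: [La^3+] = 2s, [C2O4^2-] = 3s.
Ksp = (2s)^2(3s)^3 = 108s^5
Solving, s = (3.6 × 10^-26/108)^(1/5) = 3.20 × 10^-6 M
[La^3+] = 2s = 6.4 × 10^-6 M

[La^3+] ≈ 6.4 × 10^-6 M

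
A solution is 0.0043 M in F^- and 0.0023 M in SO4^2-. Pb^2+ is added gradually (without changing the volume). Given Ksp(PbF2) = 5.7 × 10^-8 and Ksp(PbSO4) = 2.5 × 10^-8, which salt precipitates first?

Each salt begins to precipitate when Q = Ksp, i.e. when [Pb^2+] reaches its threshold.
For PbF2: 5.7 × 10^-8 = (0.0043)^2 × [Pb^2+]  ⇒  [Pb^2+] = 3.1 × 10^-3 M.
For PbSO4: 2.5 × 10^-8 = 0.0023 × [Pb^2+]  ⇒  [Pb^2+] = 1.1 × 10^-5 M.
The salt with the lower threshold [Pb^2+] precipitates first: PbSO4.

PbSO4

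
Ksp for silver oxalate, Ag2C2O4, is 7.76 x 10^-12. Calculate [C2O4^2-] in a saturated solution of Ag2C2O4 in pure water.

Ag2C2O4(s) ⇌ 2 Ag^+ + C2O4^2-
Ksp = [Ag^+]^2[C2O4^2-]
Let s = molar solubility. Then [Ag^+] = 2s and [C2O4^2-] = s.
Substituting: Ksp = (2s)^2s = 4s^3
Solving, s = (7.76 x 10^-12/4)^(1/3) = 1.247 × 10^-4 M
[C2O4^2-] = s = 1.25 × 10^-4 M

1.25 × 10^-4 M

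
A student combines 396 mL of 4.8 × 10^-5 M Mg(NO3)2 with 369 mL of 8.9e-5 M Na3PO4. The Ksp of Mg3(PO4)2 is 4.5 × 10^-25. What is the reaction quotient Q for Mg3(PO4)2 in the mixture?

2.8e-23

Total volume = 396 + 369 = 765 mL.
[Mg^2+] = 4.8 × 10^-5 × (396/765) = 2.48 × 10^-5 M
[PO4^3-] = 8.9 × 10^-5 × (369/765) = 4.29 × 10^-5 M
Mg3(PO4)2(s) ⇌ 3 Mg^2+(aq) + 2 PO4^3-(aq), so Q = [Mg^2+]^3[PO4^3-]^2
Q = (2.48 × 10^-5)^3(4.29 × 10^-5)^2 = 2.8 × 10^-23
Q > Ksp, so Mg3(PO4)2 will precipitate.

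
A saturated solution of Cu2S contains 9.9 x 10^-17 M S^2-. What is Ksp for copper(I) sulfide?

Cu2S(s) <=> 2 Cu^+ + S^2-
Stoichiometry gives [Cu^+] = (2/1)[S^2-] = 1.98 x 10^-16 M.
Ksp = [Cu^+]^2[S^2-]
Ksp = (1.98 x 10^-16)^2 × 9.9 × 10^-17 = 3.9 x 10^-48

Ksp = 3.9 x 10^-48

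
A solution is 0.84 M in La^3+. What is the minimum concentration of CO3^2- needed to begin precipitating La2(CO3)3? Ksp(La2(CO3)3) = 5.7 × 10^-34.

[CO3^2-] ≈ 9.3e-12 M

La2(CO3)3(s) <=> 2 La^3+ + 3 CO3^2-
Ksp = [La^3+]^2[CO3^2-]^3
Precipitation begins when Q = Ksp. With [La^3+] = 0.84 M:
5.7 × 10^-34 = (0.84)^2 × [CO3^2-]^3
[CO3^2-] = (5.7 × 10^-34 / 7.06 x 10^-1)^(1/3) = 9.3 × 10^-12 M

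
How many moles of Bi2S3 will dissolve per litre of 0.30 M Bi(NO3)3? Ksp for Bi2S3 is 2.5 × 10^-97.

4.7 × 10^-33 M

Bi2S3(s) ⇌ 2 Bi^3+(aq) + 3 S^2-(aq)
Ksp = [Bi^3+]^2[S^2-]^3
Let s = moles of Bi2S3 that dissolve per litre. [Bi^3+] = 0.30 + 2s ≈ 0.30, [S^2-] = 3s (since Bi^3+ from Bi(NO3)3 dominates).
Ksp ≈ (0.30)^2 × (3s)^3
s = 4.7 x 10^-33 M
Check: 2s = 9.4 × 10^-33 ≪ 0.30, so the approximation is valid.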